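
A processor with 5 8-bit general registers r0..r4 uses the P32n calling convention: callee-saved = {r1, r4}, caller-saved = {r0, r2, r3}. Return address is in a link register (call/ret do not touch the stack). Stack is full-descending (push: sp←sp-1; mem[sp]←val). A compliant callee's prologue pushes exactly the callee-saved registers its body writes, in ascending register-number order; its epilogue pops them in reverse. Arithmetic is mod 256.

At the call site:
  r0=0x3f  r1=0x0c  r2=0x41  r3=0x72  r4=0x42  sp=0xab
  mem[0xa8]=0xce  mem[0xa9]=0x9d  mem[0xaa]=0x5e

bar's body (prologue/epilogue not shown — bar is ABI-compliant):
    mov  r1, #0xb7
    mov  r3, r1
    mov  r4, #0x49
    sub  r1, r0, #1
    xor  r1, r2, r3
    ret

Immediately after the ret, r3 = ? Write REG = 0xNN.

prologue: push r1 → mem[0xaa]=0x0c, sp=0xaa
prologue: push r4 → mem[0xa9]=0x42, sp=0xa9
body[0] mov  r1, #0xb7 → r1=0xb7
body[1] mov  r3, r1 → r3=0xb7
body[2] mov  r4, #0x49 → r4=0x49
body[3] sub  r1, r0, #1 → r1=0x3e
body[4] xor  r1, r2, r3 → r1=0xf6
epilogue: pop r4=0x42, sp=0xaa
epilogue: pop r1=0x0c, sp=0xab
r3 is caller-saved → body value

REG = 0xb7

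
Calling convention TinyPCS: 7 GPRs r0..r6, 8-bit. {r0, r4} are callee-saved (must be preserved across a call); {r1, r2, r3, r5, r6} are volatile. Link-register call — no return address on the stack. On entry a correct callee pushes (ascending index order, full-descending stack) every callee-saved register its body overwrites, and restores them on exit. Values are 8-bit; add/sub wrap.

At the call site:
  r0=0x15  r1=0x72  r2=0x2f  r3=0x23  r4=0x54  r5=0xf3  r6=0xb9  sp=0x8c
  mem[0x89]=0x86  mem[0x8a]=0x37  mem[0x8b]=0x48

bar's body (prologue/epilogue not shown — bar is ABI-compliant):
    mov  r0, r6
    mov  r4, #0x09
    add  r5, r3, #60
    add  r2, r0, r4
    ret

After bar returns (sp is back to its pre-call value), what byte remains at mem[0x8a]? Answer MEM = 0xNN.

prologue: push r0 → mem[0x8b]=0x15, sp=0x8b
prologue: push r4 → mem[0x8a]=0x54, sp=0x8a
body[0] mov  r0, r6 → r0=0xb9
body[1] mov  r4, #0x09 → r4=0x09
body[2] add  r5, r3, #60 → r5=0x5f
body[3] add  r2, r0, r4 → r2=0xc2
epilogue: pop r4=0x54, sp=0x8b
epilogue: pop r0=0x15, sp=0x8c
prologue pushed ['r0', 'r4'] at ['0x8b', '0x8a']

MEM = 0x54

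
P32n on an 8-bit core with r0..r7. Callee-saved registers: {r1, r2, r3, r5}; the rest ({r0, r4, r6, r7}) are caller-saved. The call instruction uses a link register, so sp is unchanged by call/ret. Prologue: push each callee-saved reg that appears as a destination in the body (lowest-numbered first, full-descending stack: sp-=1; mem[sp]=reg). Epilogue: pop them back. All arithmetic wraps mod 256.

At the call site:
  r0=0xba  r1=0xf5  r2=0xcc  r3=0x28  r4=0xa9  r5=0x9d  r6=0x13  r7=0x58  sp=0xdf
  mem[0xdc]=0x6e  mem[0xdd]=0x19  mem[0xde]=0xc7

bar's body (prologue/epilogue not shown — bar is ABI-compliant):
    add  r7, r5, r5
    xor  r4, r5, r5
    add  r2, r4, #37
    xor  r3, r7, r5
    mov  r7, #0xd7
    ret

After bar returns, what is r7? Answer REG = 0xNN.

REG = 0xd7

prologue: push r2 → mem[0xde]=0xcc, sp=0xde
prologue: push r3 → mem[0xdd]=0x28, sp=0xdd
body[0] add  r7, r5, r5 → r7=0x3a
body[1] xor  r4, r5, r5 → r4=0x00
body[2] add  r2, r4, #37 → r2=0x25
body[3] xor  r3, r7, r5 → r3=0xa7
body[4] mov  r7, #0xd7 → r7=0xd7
epilogue: pop r3=0x28, sp=0xde
epilogue: pop r2=0xcc, sp=0xdf
r7 is caller-saved → body value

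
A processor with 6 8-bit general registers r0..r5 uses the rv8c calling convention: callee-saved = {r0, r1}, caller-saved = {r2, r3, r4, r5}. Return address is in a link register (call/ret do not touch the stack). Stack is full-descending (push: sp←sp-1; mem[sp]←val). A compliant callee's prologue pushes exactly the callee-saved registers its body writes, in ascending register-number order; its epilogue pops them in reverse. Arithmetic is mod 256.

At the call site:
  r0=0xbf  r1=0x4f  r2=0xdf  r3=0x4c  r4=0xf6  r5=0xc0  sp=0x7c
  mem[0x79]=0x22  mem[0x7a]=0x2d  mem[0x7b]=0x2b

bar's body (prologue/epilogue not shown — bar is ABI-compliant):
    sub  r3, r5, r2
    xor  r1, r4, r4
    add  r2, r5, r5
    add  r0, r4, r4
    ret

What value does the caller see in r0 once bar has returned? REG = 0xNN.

prologue: push r0 -> mem[0x7b]=0xbf, sp=0x7b
prologue: push r1 -> mem[0x7a]=0x4f, sp=0x7a
body[0] sub  r3, r5, r2 -> r3=0xe1
body[1] xor  r1, r4, r4 -> r1=0x00
body[2] add  r2, r5, r5 -> r2=0x80
body[3] add  r0, r4, r4 -> r0=0xec
epilogue: pop r1=0x4f, sp=0x7b
epilogue: pop r0=0xbf, sp=0x7c
r0 is callee-saved -> restored

REG = 0xbf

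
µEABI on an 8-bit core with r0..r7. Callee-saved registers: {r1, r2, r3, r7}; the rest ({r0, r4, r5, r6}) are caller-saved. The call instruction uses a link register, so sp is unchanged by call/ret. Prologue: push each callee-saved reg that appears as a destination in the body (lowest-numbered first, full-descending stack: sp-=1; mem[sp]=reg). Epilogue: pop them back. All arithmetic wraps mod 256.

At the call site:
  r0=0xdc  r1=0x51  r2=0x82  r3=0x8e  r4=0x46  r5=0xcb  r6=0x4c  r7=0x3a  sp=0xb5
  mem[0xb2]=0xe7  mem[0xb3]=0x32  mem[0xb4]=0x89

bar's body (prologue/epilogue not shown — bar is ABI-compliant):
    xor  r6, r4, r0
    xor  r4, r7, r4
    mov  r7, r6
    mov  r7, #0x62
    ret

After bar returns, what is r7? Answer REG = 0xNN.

prologue: push r7 -> mem[0xb4]=0x3a, sp=0xb4
body[0] xor  r6, r4, r0 -> r6=0x9a
body[1] xor  r4, r7, r4 -> r4=0x7c
body[2] mov  r7, r6 -> r7=0x9a
body[3] mov  r7, #0x62 -> r7=0x62
epilogue: pop r7=0x3a, sp=0xb5
r7 is callee-saved -> restored

REG = 0x3a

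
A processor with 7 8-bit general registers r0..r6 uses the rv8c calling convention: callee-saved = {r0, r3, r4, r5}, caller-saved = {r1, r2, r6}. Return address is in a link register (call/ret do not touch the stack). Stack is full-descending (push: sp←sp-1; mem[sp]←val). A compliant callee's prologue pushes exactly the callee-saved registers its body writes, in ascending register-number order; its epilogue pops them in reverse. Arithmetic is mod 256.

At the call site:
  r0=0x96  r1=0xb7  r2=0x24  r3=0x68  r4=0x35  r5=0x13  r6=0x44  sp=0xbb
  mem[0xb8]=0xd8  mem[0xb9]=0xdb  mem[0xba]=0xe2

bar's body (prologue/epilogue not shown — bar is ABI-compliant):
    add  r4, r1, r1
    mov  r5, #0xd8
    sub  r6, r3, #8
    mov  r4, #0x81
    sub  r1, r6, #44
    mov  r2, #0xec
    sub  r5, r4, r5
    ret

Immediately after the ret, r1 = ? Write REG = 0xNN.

REG = 0x34

prologue: push r4 → mem[0xba]=0x35, sp=0xba
prologue: push r5 → mem[0xb9]=0x13, sp=0xb9
body[0] add  r4, r1, r1 → r4=0x6e
body[1] mov  r5, #0xd8 → r5=0xd8
body[2] sub  r6, r3, #8 → r6=0x60
body[3] mov  r4, #0x81 → r4=0x81
body[4] sub  r1, r6, #44 → r1=0x34
body[5] mov  r2, #0xec → r2=0xec
body[6] sub  r5, r4, r5 → r5=0xa9
epilogue: pop r5=0x13, sp=0xba
epilogue: pop r4=0x35, sp=0xbb
r1 is caller-saved → body value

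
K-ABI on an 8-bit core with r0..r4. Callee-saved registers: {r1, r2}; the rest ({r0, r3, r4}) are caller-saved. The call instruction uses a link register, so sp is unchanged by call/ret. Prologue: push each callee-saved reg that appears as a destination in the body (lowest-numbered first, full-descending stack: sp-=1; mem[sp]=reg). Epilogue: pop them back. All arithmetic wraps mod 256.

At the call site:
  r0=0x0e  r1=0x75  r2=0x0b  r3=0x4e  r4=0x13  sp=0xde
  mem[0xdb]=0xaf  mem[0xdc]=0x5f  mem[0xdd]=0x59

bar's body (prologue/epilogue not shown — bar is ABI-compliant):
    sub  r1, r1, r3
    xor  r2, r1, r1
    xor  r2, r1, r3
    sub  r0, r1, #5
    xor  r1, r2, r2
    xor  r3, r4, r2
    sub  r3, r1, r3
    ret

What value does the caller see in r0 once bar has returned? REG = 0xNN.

REG = 0x22

prologue: push r1 -> mem[0xdd]=0x75, sp=0xdd
prologue: push r2 -> mem[0xdc]=0x0b, sp=0xdc
body[0] sub  r1, r1, r3 -> r1=0x27
body[1] xor  r2, r1, r1 -> r2=0x00
body[2] xor  r2, r1, r3 -> r2=0x69
body[3] sub  r0, r1, #5 -> r0=0x22
body[4] xor  r1, r2, r2 -> r1=0x00
body[5] xor  r3, r4, r2 -> r3=0x7a
body[6] sub  r3, r1, r3 -> r3=0x86
epilogue: pop r2=0x0b, sp=0xdd
epilogue: pop r1=0x75, sp=0xde
r0 is caller-saved -> body value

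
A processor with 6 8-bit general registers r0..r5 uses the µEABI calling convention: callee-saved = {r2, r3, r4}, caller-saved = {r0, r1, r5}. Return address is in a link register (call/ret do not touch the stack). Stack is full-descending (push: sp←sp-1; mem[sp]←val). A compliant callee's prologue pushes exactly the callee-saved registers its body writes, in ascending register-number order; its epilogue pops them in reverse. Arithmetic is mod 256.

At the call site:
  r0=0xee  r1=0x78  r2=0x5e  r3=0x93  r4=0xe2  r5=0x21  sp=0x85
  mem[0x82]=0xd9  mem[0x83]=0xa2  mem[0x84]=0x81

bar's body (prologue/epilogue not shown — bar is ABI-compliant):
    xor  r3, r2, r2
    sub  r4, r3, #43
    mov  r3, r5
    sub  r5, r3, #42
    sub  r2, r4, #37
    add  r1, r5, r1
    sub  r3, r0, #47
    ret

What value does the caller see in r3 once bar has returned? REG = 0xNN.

REG = 0x93

prologue: push r2 -> mem[0x84]=0x5e, sp=0x84
prologue: push r3 -> mem[0x83]=0x93, sp=0x83
prologue: push r4 -> mem[0x82]=0xe2, sp=0x82
body[0] xor  r3, r2, r2 -> r3=0x00
body[1] sub  r4, r3, #43 -> r4=0xd5
body[2] mov  r3, r5 -> r3=0x21
body[3] sub  r5, r3, #42 -> r5=0xf7
body[4] sub  r2, r4, #37 -> r2=0xb0
body[5] add  r1, r5, r1 -> r1=0x6f
body[6] sub  r3, r0, #47 -> r3=0xbf
epilogue: pop r4=0xe2, sp=0x83
epilogue: pop r3=0x93, sp=0x84
epilogue: pop r2=0x5e, sp=0x85
r3 is callee-saved -> restored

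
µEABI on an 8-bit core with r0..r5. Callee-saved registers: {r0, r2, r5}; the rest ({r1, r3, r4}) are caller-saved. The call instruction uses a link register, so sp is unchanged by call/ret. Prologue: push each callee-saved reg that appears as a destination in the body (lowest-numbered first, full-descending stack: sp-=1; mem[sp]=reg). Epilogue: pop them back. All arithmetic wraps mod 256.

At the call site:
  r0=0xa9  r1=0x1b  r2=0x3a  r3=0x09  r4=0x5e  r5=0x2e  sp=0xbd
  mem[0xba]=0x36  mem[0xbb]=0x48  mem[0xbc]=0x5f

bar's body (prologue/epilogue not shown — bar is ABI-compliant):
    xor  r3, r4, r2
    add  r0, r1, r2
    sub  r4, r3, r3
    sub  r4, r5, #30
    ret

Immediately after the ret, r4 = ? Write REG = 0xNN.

prologue: push r0 → mem[0xbc]=0xa9, sp=0xbc
body[0] xor  r3, r4, r2 → r3=0x64
body[1] add  r0, r1, r2 → r0=0x55
body[2] sub  r4, r3, r3 → r4=0x00
body[3] sub  r4, r5, #30 → r4=0x10
epilogue: pop r0=0xa9, sp=0xbd
r4 is caller-saved → body value

REG = 0x10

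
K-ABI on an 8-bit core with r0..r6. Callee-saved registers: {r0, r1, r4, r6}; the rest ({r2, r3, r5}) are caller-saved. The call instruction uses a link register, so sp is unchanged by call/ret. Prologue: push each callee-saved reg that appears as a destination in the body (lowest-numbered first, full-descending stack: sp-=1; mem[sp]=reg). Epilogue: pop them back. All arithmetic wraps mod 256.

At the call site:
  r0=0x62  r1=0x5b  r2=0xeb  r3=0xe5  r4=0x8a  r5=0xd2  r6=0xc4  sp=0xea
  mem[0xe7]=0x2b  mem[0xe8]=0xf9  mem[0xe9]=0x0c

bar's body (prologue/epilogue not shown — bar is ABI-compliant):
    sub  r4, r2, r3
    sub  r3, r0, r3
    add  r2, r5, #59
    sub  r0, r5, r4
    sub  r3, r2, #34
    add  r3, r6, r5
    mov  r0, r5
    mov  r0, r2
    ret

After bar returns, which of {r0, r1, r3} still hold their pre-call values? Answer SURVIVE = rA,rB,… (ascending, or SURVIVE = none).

prologue: push r0 → mem[0xe9]=0x62, sp=0xe9
prologue: push r4 → mem[0xe8]=0x8a, sp=0xe8
body[0] sub  r4, r2, r3 → r4=0x06
body[1] sub  r3, r0, r3 → r3=0x7d
body[2] add  r2, r5, #59 → r2=0x0d
body[3] sub  r0, r5, r4 → r0=0xcc
body[4] sub  r3, r2, #34 → r3=0xeb
body[5] add  r3, r6, r5 → r3=0x96
body[6] mov  r0, r5 → r0=0xd2
body[7] mov  r0, r2 → r0=0x0d
epilogue: pop r4=0x8a, sp=0xe9
epilogue: pop r0=0x62, sp=0xea
r0: callee-saved, written=True
r1: callee-saved, written=False
r3: caller-saved, written=True

SURVIVE = r0,r1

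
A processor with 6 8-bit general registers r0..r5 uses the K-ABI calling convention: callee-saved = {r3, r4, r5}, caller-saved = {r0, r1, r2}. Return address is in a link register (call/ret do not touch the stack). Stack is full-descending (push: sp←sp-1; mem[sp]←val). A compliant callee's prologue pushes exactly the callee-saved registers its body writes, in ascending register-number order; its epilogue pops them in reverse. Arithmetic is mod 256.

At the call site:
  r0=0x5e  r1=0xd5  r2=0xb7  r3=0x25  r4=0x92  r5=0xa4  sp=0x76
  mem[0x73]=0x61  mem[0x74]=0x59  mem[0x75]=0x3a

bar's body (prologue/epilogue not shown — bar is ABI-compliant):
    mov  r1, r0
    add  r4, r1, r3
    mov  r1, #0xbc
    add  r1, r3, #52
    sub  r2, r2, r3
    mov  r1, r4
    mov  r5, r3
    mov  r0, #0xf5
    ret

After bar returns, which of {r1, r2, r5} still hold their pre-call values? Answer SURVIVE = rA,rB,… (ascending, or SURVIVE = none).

SURVIVE = r5

prologue: push r4 -> mem[0x75]=0x92, sp=0x75
prologue: push r5 -> mem[0x74]=0xa4, sp=0x74
body[0] mov  r1, r0 -> r1=0x5e
body[1] add  r4, r1, r3 -> r4=0x83
body[2] mov  r1, #0xbc -> r1=0xbc
body[3] add  r1, r3, #52 -> r1=0x59
body[4] sub  r2, r2, r3 -> r2=0x92
body[5] mov  r1, r4 -> r1=0x83
body[6] mov  r5, r3 -> r5=0x25
body[7] mov  r0, #0xf5 -> r0=0xf5
epilogue: pop r5=0xa4, sp=0x75
epilogue: pop r4=0x92, sp=0x76
r1: caller-saved, written=True
r2: caller-saved, written=True
r5: callee-saved, written=True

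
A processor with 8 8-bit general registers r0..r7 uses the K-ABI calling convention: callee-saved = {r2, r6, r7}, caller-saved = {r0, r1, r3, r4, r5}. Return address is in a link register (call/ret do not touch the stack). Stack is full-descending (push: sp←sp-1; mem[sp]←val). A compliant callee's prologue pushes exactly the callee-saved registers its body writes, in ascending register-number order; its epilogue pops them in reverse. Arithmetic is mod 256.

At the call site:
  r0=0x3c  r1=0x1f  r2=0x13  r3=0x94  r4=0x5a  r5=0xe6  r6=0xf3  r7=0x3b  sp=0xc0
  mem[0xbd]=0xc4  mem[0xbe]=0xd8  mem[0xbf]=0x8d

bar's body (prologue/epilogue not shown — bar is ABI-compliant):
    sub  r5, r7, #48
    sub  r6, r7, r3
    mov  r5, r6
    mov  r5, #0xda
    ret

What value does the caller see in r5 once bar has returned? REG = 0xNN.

prologue: push r6 → mem[0xbf]=0xf3, sp=0xbf
body[0] sub  r5, r7, #48 → r5=0x0b
body[1] sub  r6, r7, r3 → r6=0xa7
body[2] mov  r5, r6 → r5=0xa7
body[3] mov  r5, #0xda → r5=0xda
epilogue: pop r6=0xf3, sp=0xc0
r5 is caller-saved → body value

REG = 0xda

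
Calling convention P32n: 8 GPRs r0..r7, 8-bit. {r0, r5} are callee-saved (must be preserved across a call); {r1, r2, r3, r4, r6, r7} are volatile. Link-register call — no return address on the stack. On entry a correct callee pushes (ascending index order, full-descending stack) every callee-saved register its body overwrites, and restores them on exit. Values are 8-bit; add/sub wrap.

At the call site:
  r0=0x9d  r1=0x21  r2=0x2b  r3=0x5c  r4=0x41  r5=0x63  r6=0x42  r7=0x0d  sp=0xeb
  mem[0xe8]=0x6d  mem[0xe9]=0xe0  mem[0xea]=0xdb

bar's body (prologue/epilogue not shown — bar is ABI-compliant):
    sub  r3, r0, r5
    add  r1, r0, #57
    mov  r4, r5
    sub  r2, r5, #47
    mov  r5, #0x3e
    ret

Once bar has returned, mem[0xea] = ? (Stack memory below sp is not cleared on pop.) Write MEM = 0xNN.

prologue: push r5 → mem[0xea]=0x63, sp=0xea
body[0] sub  r3, r0, r5 → r3=0x3a
body[1] add  r1, r0, #57 → r1=0xd6
body[2] mov  r4, r5 → r4=0x63
body[3] sub  r2, r5, #47 → r2=0x34
body[4] mov  r5, #0x3e → r5=0x3e
epilogue: pop r5=0x63, sp=0xeb
prologue pushed ['r5'] at ['0xea']

MEM = 0x63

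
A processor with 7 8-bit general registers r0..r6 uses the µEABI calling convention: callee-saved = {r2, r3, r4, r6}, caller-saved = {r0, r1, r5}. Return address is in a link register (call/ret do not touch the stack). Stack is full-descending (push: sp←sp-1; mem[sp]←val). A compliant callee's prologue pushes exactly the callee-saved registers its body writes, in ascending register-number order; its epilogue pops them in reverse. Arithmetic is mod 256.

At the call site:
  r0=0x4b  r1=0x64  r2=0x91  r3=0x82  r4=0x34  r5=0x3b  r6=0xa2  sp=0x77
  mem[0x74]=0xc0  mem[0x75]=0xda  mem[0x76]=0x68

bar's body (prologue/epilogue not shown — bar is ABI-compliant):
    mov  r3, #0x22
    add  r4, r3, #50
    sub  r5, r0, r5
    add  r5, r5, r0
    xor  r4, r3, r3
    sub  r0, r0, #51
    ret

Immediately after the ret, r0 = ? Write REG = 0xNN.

REG = 0x18

prologue: push r3 -> mem[0x76]=0x82, sp=0x76
prologue: push r4 -> mem[0x75]=0x34, sp=0x75
body[0] mov  r3, #0x22 -> r3=0x22
body[1] add  r4, r3, #50 -> r4=0x54
body[2] sub  r5, r0, r5 -> r5=0x10
body[3] add  r5, r5, r0 -> r5=0x5b
body[4] xor  r4, r3, r3 -> r4=0x00
body[5] sub  r0, r0, #51 -> r0=0x18
epilogue: pop r4=0x34, sp=0x76
epilogue: pop r3=0x82, sp=0x77
r0 is caller-saved -> body value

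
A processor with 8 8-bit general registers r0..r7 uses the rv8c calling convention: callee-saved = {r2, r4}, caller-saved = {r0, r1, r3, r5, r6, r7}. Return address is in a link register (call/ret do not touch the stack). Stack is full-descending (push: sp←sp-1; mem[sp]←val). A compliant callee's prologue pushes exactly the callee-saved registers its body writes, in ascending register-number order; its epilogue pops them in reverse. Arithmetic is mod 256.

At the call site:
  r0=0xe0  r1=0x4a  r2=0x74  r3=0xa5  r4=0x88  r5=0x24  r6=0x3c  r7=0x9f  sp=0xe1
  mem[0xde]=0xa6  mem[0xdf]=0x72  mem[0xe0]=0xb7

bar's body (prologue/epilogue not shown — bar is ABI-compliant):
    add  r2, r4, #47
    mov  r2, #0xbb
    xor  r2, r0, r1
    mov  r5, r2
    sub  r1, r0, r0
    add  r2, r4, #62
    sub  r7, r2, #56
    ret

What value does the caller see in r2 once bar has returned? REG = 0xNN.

REG = 0x74

prologue: push r2 → mem[0xe0]=0x74, sp=0xe0
body[0] add  r2, r4, #47 → r2=0xb7
body[1] mov  r2, #0xbb → r2=0xbb
body[2] xor  r2, r0, r1 → r2=0xaa
body[3] mov  r5, r2 → r5=0xaa
body[4] sub  r1, r0, r0 → r1=0x00
body[5] add  r2, r4, #62 → r2=0xc6
body[6] sub  r7, r2, #56 → r7=0x8e
epilogue: pop r2=0x74, sp=0xe1
r2 is callee-saved → restored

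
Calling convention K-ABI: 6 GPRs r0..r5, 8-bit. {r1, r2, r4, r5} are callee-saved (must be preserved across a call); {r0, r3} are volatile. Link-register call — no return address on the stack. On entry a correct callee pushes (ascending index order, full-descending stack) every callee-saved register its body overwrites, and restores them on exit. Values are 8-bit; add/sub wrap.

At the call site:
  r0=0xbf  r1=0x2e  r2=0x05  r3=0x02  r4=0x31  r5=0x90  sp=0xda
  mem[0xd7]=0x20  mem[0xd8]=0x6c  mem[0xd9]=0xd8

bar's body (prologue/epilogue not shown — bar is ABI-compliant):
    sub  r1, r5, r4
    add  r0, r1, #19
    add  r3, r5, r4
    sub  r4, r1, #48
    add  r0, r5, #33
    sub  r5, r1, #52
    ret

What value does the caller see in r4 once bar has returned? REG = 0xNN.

prologue: push r1 -> mem[0xd9]=0x2e, sp=0xd9
prologue: push r4 -> mem[0xd8]=0x31, sp=0xd8
prologue: push r5 -> mem[0xd7]=0x90, sp=0xd7
body[0] sub  r1, r5, r4 -> r1=0x5f
body[1] add  r0, r1, #19 -> r0=0x72
body[2] add  r3, r5, r4 -> r3=0xc1
body[3] sub  r4, r1, #48 -> r4=0x2f
body[4] add  r0, r5, #33 -> r0=0xb1
body[5] sub  r5, r1, #52 -> r5=0x2b
epilogue: pop r5=0x90, sp=0xd8
epilogue: pop r4=0x31, sp=0xd9
epilogue: pop r1=0x2e, sp=0xda
r4 is callee-saved -> restored

REG = 0x31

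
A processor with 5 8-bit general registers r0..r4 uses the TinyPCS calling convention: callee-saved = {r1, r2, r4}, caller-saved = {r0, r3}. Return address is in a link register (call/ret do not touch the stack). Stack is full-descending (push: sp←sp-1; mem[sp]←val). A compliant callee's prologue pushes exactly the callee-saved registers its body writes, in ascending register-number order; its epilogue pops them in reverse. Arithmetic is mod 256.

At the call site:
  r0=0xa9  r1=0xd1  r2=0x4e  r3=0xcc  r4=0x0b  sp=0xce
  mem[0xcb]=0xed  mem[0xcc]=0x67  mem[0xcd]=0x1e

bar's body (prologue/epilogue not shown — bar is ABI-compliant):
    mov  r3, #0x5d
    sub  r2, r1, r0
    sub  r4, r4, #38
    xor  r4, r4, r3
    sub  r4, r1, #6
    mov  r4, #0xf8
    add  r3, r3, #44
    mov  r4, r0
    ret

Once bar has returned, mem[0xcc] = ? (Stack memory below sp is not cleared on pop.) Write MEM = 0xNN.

prologue: push r2 -> mem[0xcd]=0x4e, sp=0xcd
prologue: push r4 -> mem[0xcc]=0x0b, sp=0xcc
body[0] mov  r3, #0x5d -> r3=0x5d
body[1] sub  r2, r1, r0 -> r2=0x28
body[2] sub  r4, r4, #38 -> r4=0xe5
body[3] xor  r4, r4, r3 -> r4=0xb8
body[4] sub  r4, r1, #6 -> r4=0xcb
body[5] mov  r4, #0xf8 -> r4=0xf8
body[6] add  r3, r3, #44 -> r3=0x89
body[7] mov  r4, r0 -> r4=0xa9
epilogue: pop r4=0x0b, sp=0xcd
epilogue: pop r2=0x4e, sp=0xce
prologue pushed ['r2', 'r4'] at ['0xcd', '0xcc']

MEM = 0x0b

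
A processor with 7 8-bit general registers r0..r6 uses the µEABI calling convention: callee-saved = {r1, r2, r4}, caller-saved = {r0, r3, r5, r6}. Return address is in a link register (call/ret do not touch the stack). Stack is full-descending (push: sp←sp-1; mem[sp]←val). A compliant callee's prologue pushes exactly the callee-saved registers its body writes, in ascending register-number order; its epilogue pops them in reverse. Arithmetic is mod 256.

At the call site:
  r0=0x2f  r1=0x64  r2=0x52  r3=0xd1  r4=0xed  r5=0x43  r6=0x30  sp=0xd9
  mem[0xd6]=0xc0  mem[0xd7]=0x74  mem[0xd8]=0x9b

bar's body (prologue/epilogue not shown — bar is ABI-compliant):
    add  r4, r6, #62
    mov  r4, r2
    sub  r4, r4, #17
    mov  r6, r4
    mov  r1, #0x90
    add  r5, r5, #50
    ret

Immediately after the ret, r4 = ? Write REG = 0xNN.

REG = 0xed

prologue: push r1 → mem[0xd8]=0x64, sp=0xd8
prologue: push r4 → mem[0xd7]=0xed, sp=0xd7
body[0] add  r4, r6, #62 → r4=0x6e
body[1] mov  r4, r2 → r4=0x52
body[2] sub  r4, r4, #17 → r4=0x41
body[3] mov  r6, r4 → r6=0x41
body[4] mov  r1, #0x90 → r1=0x90
body[5] add  r5, r5, #50 → r5=0x75
epilogue: pop r4=0xed, sp=0xd8
epilogue: pop r1=0x64, sp=0xd9
r4 is callee-saved → restored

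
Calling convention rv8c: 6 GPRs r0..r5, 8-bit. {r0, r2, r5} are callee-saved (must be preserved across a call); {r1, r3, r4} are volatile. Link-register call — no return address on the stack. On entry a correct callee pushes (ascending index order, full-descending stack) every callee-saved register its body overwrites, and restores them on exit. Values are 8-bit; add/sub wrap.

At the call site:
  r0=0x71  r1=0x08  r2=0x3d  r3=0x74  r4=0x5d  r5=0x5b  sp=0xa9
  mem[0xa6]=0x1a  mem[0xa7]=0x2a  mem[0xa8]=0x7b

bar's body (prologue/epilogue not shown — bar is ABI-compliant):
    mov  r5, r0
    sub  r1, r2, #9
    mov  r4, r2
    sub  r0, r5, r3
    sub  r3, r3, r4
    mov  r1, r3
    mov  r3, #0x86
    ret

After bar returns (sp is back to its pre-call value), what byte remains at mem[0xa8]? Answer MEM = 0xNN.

prologue: push r0 -> mem[0xa8]=0x71, sp=0xa8
prologue: push r5 -> mem[0xa7]=0x5b, sp=0xa7
body[0] mov  r5, r0 -> r5=0x71
body[1] sub  r1, r2, #9 -> r1=0x34
body[2] mov  r4, r2 -> r4=0x3d
body[3] sub  r0, r5, r3 -> r0=0xfd
body[4] sub  r3, r3, r4 -> r3=0x37
body[5] mov  r1, r3 -> r1=0x37
body[6] mov  r3, #0x86 -> r3=0x86
epilogue: pop r5=0x5b, sp=0xa8
epilogue: pop r0=0x71, sp=0xa9
prologue pushed ['r0', 'r5'] at ['0xa8', '0xa7']

MEM = 0x71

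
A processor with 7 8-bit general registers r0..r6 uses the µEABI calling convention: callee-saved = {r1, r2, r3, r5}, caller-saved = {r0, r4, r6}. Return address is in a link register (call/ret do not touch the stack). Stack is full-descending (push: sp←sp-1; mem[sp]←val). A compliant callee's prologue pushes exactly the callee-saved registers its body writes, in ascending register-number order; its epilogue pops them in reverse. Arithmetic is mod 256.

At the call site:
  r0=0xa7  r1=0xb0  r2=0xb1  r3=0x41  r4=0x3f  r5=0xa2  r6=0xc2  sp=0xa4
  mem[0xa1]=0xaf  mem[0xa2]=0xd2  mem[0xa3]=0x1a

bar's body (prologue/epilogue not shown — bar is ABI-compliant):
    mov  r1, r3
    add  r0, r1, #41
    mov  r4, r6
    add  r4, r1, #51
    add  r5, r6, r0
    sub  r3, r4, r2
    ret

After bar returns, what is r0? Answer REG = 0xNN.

prologue: push r1 -> mem[0xa3]=0xb0, sp=0xa3
prologue: push r3 -> mem[0xa2]=0x41, sp=0xa2
prologue: push r5 -> mem[0xa1]=0xa2, sp=0xa1
body[0] mov  r1, r3 -> r1=0x41
body[1] add  r0, r1, #41 -> r0=0x6a
body[2] mov  r4, r6 -> r4=0xc2
body[3] add  r4, r1, #51 -> r4=0x74
body[4] add  r5, r6, r0 -> r5=0x2c
body[5] sub  r3, r4, r2 -> r3=0xc3
epilogue: pop r5=0xa2, sp=0xa2
epilogue: pop r3=0x41, sp=0xa3
epilogue: pop r1=0xb0, sp=0xa4
r0 is caller-saved -> body value

REG = 0x6a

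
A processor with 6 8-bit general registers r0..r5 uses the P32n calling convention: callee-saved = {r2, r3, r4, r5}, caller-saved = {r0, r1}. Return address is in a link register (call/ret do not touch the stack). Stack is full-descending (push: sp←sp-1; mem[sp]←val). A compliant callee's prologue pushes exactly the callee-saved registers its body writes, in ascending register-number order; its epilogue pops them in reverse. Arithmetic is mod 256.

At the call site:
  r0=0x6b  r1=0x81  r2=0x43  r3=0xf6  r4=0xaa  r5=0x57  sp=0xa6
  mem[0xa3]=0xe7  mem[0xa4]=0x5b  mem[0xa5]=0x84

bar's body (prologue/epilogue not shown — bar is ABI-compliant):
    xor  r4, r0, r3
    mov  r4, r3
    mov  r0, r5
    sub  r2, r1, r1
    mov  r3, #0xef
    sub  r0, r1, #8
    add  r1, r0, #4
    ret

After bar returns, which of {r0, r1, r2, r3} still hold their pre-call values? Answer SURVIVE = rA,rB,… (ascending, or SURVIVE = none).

SURVIVE = r2,r3

prologue: push r2 -> mem[0xa5]=0x43, sp=0xa5
prologue: push r3 -> mem[0xa4]=0xf6, sp=0xa4
prologue: push r4 -> mem[0xa3]=0xaa, sp=0xa3
body[0] xor  r4, r0, r3 -> r4=0x9d
body[1] mov  r4, r3 -> r4=0xf6
body[2] mov  r0, r5 -> r0=0x57
body[3] sub  r2, r1, r1 -> r2=0x00
body[4] mov  r3, #0xef -> r3=0xef
body[5] sub  r0, r1, #8 -> r0=0x79
body[6] add  r1, r0, #4 -> r1=0x7d
epilogue: pop r4=0xaa, sp=0xa4
epilogue: pop r3=0xf6, sp=0xa5
epilogue: pop r2=0x43, sp=0xa6
r0: caller-saved, written=True
r1: caller-saved, written=True
r2: callee-saved, written=True
r3: callee-saved, written=True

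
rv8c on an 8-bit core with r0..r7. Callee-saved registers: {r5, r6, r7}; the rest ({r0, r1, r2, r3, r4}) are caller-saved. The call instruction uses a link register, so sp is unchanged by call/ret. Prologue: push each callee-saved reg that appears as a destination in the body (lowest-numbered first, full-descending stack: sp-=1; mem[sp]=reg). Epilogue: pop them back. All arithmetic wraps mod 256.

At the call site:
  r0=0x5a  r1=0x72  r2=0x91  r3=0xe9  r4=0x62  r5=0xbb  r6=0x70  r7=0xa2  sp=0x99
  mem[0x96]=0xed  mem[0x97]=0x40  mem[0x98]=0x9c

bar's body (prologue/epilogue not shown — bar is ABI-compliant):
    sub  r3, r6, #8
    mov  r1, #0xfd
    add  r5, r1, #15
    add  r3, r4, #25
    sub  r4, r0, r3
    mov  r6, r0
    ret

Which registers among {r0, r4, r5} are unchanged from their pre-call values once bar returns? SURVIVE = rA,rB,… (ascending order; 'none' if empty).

SURVIVE = r0,r5

prologue: push r5 → mem[0x98]=0xbb, sp=0x98
prologue: push r6 → mem[0x97]=0x70, sp=0x97
body[0] sub  r3, r6, #8 → r3=0x68
body[1] mov  r1, #0xfd → r1=0xfd
body[2] add  r5, r1, #15 → r5=0x0c
body[3] add  r3, r4, #25 → r3=0x7b
body[4] sub  r4, r0, r3 → r4=0xdf
body[5] mov  r6, r0 → r6=0x5a
epilogue: pop r6=0x70, sp=0x98
epilogue: pop r5=0xbb, sp=0x99
r0: caller-saved, written=False
r4: caller-saved, written=True
r5: callee-saved, written=True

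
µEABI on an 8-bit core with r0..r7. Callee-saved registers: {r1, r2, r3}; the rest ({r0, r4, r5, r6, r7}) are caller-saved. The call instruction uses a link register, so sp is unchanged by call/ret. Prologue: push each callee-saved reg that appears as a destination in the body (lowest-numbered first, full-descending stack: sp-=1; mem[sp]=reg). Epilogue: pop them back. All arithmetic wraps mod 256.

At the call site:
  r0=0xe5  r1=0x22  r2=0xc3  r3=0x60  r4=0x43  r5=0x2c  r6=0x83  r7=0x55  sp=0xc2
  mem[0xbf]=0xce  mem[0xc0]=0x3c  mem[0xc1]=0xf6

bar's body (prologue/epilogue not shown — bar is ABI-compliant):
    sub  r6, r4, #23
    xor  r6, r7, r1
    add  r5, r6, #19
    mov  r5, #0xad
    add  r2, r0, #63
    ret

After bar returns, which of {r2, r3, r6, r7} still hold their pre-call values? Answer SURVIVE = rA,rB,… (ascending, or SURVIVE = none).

SURVIVE = r2,r3,r7

prologue: push r2 -> mem[0xc1]=0xc3, sp=0xc1
body[0] sub  r6, r4, #23 -> r6=0x2c
body[1] xor  r6, r7, r1 -> r6=0x77
body[2] add  r5, r6, #19 -> r5=0x8a
body[3] mov  r5, #0xad -> r5=0xad
body[4] add  r2, r0, #63 -> r2=0x24
epilogue: pop r2=0xc3, sp=0xc2
r2: callee-saved, written=True
r3: callee-saved, written=False
r6: caller-saved, written=True
r7: caller-saved, written=False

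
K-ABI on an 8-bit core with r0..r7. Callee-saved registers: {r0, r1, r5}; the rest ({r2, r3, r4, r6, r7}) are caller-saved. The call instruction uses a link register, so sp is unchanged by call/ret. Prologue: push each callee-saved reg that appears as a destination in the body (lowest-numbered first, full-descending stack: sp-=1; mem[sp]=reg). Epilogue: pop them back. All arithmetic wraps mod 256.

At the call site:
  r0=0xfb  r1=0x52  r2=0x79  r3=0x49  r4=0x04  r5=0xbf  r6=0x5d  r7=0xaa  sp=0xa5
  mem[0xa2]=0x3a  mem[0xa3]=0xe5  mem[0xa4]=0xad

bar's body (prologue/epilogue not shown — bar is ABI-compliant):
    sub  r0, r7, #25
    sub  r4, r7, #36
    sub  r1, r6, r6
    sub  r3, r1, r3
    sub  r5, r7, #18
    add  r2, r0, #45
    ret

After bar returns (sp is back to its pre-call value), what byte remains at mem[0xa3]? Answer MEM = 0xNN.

prologue: push r0 → mem[0xa4]=0xfb, sp=0xa4
prologue: push r1 → mem[0xa3]=0x52, sp=0xa3
prologue: push r5 → mem[0xa2]=0xbf, sp=0xa2
body[0] sub  r0, r7, #25 → r0=0x91
body[1] sub  r4, r7, #36 → r4=0x86
body[2] sub  r1, r6, r6 → r1=0x00
body[3] sub  r3, r1, r3 → r3=0xb7
body[4] sub  r5, r7, #18 → r5=0x98
body[5] add  r2, r0, #45 → r2=0xbe
epilogue: pop r5=0xbf, sp=0xa3
epilogue: pop r1=0x52, sp=0xa4
epilogue: pop r0=0xfb, sp=0xa5
prologue pushed ['r0', 'r1', 'r5'] at ['0xa4', '0xa3', '0xa2']

MEM = 0x52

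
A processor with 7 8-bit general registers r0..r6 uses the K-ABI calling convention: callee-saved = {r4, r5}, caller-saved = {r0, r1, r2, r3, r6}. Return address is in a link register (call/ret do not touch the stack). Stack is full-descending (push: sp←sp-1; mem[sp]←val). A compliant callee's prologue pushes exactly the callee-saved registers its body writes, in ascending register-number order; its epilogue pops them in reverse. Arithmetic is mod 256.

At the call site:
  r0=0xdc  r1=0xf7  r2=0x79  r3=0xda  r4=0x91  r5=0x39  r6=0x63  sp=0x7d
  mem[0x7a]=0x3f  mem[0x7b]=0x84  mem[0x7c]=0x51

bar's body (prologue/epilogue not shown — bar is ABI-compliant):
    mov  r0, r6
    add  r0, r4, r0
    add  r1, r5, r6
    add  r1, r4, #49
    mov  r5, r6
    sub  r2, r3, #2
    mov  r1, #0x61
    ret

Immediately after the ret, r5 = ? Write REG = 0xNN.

prologue: push r5 → mem[0x7c]=0x39, sp=0x7c
body[0] mov  r0, r6 → r0=0x63
body[1] add  r0, r4, r0 → r0=0xf4
body[2] add  r1, r5, r6 → r1=0x9c
body[3] add  r1, r4, #49 → r1=0xc2
body[4] mov  r5, r6 → r5=0x63
body[5] sub  r2, r3, #2 → r2=0xd8
body[6] mov  r1, #0x61 → r1=0x61
epilogue: pop r5=0x39, sp=0x7d
r5 is callee-saved → restored

REG = 0x39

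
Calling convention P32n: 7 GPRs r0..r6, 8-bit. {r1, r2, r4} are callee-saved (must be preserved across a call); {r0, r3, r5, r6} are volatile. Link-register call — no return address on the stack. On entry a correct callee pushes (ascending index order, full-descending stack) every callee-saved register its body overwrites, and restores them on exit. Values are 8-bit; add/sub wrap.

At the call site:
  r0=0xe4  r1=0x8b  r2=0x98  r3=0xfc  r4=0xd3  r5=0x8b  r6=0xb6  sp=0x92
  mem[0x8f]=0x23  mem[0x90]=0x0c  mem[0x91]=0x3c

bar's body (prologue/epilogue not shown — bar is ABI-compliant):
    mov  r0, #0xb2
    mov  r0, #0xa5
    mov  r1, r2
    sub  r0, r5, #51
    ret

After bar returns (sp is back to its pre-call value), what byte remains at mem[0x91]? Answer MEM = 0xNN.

MEM = 0x8b

prologue: push r1 → mem[0x91]=0x8b, sp=0x91
body[0] mov  r0, #0xb2 → r0=0xb2
body[1] mov  r0, #0xa5 → r0=0xa5
body[2] mov  r1, r2 → r1=0x98
body[3] sub  r0, r5, #51 → r0=0x58
epilogue: pop r1=0x8b, sp=0x92
prologue pushed ['r1'] at ['0x91']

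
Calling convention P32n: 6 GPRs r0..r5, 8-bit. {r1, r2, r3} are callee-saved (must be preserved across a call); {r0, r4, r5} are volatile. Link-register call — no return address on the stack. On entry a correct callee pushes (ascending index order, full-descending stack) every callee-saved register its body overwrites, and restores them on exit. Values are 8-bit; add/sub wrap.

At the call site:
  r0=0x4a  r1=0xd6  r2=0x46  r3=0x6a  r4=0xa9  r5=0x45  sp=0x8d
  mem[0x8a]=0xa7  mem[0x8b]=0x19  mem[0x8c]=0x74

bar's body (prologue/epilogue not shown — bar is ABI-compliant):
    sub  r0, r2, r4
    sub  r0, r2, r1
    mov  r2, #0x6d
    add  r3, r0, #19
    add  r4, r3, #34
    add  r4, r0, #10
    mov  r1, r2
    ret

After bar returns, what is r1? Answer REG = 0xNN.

REG = 0xd6

prologue: push r1 -> mem[0x8c]=0xd6, sp=0x8c
prologue: push r2 -> mem[0x8b]=0x46, sp=0x8b
prologue: push r3 -> mem[0x8a]=0x6a, sp=0x8a
body[0] sub  r0, r2, r4 -> r0=0x9d
body[1] sub  r0, r2, r1 -> r0=0x70
body[2] mov  r2, #0x6d -> r2=0x6d
body[3] add  r3, r0, #19 -> r3=0x83
body[4] add  r4, r3, #34 -> r4=0xa5
body[5] add  r4, r0, #10 -> r4=0x7a
body[6] mov  r1, r2 -> r1=0x6d
epilogue: pop r3=0x6a, sp=0x8b
epilogue: pop r2=0x46, sp=0x8c
epilogue: pop r1=0xd6, sp=0x8d
r1 is callee-saved -> restored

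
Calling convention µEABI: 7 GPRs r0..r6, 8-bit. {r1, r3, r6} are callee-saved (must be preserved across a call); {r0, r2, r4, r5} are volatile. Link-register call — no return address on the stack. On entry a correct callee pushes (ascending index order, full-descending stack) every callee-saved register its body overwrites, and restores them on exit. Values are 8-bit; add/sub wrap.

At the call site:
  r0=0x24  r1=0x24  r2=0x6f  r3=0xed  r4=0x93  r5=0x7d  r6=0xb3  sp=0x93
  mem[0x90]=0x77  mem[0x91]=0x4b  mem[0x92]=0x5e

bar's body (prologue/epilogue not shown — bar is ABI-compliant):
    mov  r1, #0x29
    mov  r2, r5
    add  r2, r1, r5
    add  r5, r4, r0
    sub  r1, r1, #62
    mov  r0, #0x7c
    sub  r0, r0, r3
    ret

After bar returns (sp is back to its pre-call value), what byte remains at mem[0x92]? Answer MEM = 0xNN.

prologue: push r1 → mem[0x92]=0x24, sp=0x92
body[0] mov  r1, #0x29 → r1=0x29
body[1] mov  r2, r5 → r2=0x7d
body[2] add  r2, r1, r5 → r2=0xa6
body[3] add  r5, r4, r0 → r5=0xb7
body[4] sub  r1, r1, #62 → r1=0xeb
body[5] mov  r0, #0x7c → r0=0x7c
body[6] sub  r0, r0, r3 → r0=0x8f
epilogue: pop r1=0x24, sp=0x93
prologue pushed ['r1'] at ['0x92']

MEM = 0x24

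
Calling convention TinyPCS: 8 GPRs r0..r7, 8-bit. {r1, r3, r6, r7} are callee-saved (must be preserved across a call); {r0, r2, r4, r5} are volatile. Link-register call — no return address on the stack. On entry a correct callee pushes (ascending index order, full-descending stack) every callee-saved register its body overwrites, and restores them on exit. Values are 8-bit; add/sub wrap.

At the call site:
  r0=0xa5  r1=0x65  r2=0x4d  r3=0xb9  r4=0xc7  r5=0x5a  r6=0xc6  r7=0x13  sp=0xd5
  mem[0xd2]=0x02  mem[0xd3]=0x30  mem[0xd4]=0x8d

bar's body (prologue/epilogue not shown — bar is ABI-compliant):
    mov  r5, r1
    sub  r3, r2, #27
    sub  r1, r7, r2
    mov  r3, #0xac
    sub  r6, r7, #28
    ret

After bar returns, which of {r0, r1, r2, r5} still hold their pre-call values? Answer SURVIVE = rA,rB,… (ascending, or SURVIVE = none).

SURVIVE = r0,r1,r2

prologue: push r1 -> mem[0xd4]=0x65, sp=0xd4
prologue: push r3 -> mem[0xd3]=0xb9, sp=0xd3
prologue: push r6 -> mem[0xd2]=0xc6, sp=0xd2
body[0] mov  r5, r1 -> r5=0x65
body[1] sub  r3, r2, #27 -> r3=0x32
body[2] sub  r1, r7, r2 -> r1=0xc6
body[3] mov  r3, #0xac -> r3=0xac
body[4] sub  r6, r7, #28 -> r6=0xf7
epilogue: pop r6=0xc6, sp=0xd3
epilogue: pop r3=0xb9, sp=0xd4
epilogue: pop r1=0x65, sp=0xd5
r0: caller-saved, written=False
r1: callee-saved, written=True
r2: caller-saved, written=False
r5: caller-saved, written=True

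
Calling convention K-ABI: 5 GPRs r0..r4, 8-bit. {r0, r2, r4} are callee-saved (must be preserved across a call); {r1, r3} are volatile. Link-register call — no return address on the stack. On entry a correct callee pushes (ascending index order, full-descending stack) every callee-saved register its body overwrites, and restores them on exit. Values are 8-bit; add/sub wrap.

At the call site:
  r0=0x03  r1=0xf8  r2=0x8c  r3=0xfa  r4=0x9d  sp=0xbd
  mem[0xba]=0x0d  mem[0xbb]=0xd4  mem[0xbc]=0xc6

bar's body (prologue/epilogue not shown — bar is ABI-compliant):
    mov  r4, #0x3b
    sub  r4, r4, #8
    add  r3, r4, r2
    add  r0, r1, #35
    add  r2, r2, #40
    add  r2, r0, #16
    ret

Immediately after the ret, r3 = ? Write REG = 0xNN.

REG = 0xbf

prologue: push r0 -> mem[0xbc]=0x03, sp=0xbc
prologue: push r2 -> mem[0xbb]=0x8c, sp=0xbb
prologue: push r4 -> mem[0xba]=0x9d, sp=0xba
body[0] mov  r4, #0x3b -> r4=0x3b
body[1] sub  r4, r4, #8 -> r4=0x33
body[2] add  r3, r4, r2 -> r3=0xbf
body[3] add  r0, r1, #35 -> r0=0x1b
body[4] add  r2, r2, #40 -> r2=0xb4
body[5] add  r2, r0, #16 -> r2=0x2b
epilogue: pop r4=0x9d, sp=0xbb
epilogue: pop r2=0x8c, sp=0xbc
epilogue: pop r0=0x03, sp=0xbd
r3 is caller-saved -> body value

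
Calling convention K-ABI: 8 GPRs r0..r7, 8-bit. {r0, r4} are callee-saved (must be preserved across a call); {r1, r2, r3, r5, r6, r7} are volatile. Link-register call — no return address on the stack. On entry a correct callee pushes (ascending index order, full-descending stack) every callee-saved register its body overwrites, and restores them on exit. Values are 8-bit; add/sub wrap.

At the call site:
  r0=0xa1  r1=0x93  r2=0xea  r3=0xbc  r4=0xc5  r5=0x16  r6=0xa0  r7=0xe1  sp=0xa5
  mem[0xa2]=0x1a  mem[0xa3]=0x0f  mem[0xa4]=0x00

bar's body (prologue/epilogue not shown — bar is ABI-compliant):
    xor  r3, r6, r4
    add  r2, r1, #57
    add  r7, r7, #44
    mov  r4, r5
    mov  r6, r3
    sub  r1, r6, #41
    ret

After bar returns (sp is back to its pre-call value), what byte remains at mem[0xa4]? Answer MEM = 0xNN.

prologue: push r4 -> mem[0xa4]=0xc5, sp=0xa4
body[0] xor  r3, r6, r4 -> r3=0x65
body[1] add  r2, r1, #57 -> r2=0xcc
body[2] add  r7, r7, #44 -> r7=0x0d
body[3] mov  r4, r5 -> r4=0x16
body[4] mov  r6, r3 -> r6=0x65
body[5] sub  r1, r6, #41 -> r1=0x3c
epilogue: pop r4=0xc5, sp=0xa5
prologue pushed ['r4'] at ['0xa4']

MEM = 0xc5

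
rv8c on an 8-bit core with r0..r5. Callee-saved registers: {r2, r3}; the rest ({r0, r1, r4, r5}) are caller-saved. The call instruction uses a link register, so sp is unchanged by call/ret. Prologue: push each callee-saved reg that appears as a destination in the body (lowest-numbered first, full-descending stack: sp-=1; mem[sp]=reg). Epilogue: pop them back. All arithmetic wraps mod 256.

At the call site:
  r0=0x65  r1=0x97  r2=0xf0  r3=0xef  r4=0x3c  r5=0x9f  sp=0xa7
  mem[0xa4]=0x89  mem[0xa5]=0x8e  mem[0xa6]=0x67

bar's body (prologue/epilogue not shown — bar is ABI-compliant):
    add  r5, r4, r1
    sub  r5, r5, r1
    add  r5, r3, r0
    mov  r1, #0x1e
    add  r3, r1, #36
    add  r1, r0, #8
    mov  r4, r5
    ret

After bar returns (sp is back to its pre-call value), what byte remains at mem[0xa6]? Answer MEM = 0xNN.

prologue: push r3 → mem[0xa6]=0xef, sp=0xa6
body[0] add  r5, r4, r1 → r5=0xd3
body[1] sub  r5, r5, r1 → r5=0x3c
body[2] add  r5, r3, r0 → r5=0x54
body[3] mov  r1, #0x1e → r1=0x1e
body[4] add  r3, r1, #36 → r3=0x42
body[5] add  r1, r0, #8 → r1=0x6d
body[6] mov  r4, r5 → r4=0x54
epilogue: pop r3=0xef, sp=0xa7
prologue pushed ['r3'] at ['0xa6']

MEM = 0xef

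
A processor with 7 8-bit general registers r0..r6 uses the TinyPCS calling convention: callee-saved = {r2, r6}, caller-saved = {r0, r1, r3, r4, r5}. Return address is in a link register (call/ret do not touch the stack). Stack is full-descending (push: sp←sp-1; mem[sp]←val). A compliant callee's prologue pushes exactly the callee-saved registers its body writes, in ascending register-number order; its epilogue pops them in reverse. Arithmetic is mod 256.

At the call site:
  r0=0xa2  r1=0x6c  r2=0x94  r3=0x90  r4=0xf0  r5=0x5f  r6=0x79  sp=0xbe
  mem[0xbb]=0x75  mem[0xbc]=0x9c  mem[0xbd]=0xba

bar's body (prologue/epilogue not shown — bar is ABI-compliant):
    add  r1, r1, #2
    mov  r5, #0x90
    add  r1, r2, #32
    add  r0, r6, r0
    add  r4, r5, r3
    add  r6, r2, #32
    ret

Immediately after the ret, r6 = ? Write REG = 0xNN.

prologue: push r6 -> mem[0xbd]=0x79, sp=0xbd
body[0] add  r1, r1, #2 -> r1=0x6e
body[1] mov  r5, #0x90 -> r5=0x90
body[2] add  r1, r2, #32 -> r1=0xb4
body[3] add  r0, r6, r0 -> r0=0x1b
body[4] add  r4, r5, r3 -> r4=0x20
body[5] add  r6, r2, #32 -> r6=0xb4
epilogue: pop r6=0x79, sp=0xbe
r6 is callee-saved -> restored

REG = 0x79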